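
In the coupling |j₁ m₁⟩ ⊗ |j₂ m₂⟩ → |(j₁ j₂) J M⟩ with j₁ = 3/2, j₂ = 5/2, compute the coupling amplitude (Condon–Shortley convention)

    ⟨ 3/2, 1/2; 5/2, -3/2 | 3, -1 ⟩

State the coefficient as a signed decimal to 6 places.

√[7·1!2!4!/8! · 2!1!1!4!2!4!] = √(96/5)
  +(−1)^0/∏(0,1,1,1,1,3)! = 1/6  (running 1/6)
  +(−1)^1/∏(1,0,0,0,2,4)! = -1/48  (running 7/48)
⟨..|..⟩ = √(96/5)·(7/48) = +0.639010

+√(49/120) ≈ +0.639010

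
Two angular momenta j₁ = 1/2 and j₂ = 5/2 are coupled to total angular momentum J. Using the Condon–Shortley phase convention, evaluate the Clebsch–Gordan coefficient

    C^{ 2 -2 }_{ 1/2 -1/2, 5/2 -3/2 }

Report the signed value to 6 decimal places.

-0.408248  (= −√(1/6))

j₁+j₂−J=1  J+j₁−j₂=0  J−j₁+j₂=4  j₁+j₂+J+1=6
(j₁±m₁, j₂±m₂, J±M) = (0,1,1,4,0,4)
P² = 96
sum k=1..1:
  [1] −1/24 = -1/24
S = -1/24
C² = P²·S² = 1/6 ; C = -0.408248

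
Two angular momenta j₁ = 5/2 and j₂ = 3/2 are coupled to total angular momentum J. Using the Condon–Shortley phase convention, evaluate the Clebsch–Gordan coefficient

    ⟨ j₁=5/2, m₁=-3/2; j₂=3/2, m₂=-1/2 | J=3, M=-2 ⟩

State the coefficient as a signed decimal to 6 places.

triangle: 1!*4!*2!/8! = 48/40320
(j±m)!: 1!*4!*1!*2!*1!*5! = 5760
prefactor² = (2J+1)*Δ*N² = 48
  k=0: +1/(0!*1!*4!*1!*0!*1!) = 1/24
  k=1: −1/(1!*0!*3!*0!*1!*2!) = -1/12
Σ = -1/24  ⇒  CG² = 48*(-1/24)² = 1/12
CG = −√(1/12) = -0.288675

-0.288675  (= −√(1/12))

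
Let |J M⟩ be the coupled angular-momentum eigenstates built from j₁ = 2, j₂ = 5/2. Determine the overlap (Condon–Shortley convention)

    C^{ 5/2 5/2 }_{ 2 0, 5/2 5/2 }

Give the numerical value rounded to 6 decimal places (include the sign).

triangle: 2!×2!×3!/8! = 24/40320
(j±m)!: 2!×2!×5!×0!×5!×0! = 57600
prefactor² = (2J+1)×Δ×N² = 1440/7
  k=2: +1/(2!×0!×0!×3!×2!×0!) = 1/24
Σ = 1/24  ⇒  CG² = 1440/7×1/24² = 5/14
CG = +√(5/14) = +0.597614

+√(5/14) = +0.597614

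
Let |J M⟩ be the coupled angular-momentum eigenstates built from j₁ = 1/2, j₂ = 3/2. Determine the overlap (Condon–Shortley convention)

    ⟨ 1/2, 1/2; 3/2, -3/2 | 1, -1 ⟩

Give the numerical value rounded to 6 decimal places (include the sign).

+0.866025  (= +√(3/4))

j₁+j₂−J=1  J+j₁−j₂=0  J−j₁+j₂=2  j₁+j₂+J+1=4
(j₁±m₁, j₂±m₂, J±M) = (1,0,0,3,0,2)
P² = 3
sum k=0..0:
  [0] +1/2 = 1/2
S = 1/2
C² = P²·S² = 3/4 ; C = +0.866025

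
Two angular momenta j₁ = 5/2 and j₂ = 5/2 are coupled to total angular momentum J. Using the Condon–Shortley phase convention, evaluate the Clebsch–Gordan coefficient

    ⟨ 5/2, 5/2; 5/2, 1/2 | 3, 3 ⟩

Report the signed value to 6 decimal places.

+0.527046

√[7·2!3!3!/9! · 5!0!3!2!6!0!] = √(1440)
  +(−1)^0/∏(0,2,0,3,3,0)! = 1/72  (running 1/72)
⟨..|..⟩ = √(1440)·(1/72) = +0.527046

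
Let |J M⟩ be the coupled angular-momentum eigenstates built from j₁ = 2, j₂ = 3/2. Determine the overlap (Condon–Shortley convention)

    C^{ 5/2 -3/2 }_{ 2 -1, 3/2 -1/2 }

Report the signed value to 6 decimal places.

−√(1/35) ≈ -0.169031

√[6·1!3!2!/7! · 1!3!1!2!1!4!] = √(144/35)
  +(−1)^0/∏(0,1,3,1,0,1)! = 1/6  (running 1/6)
  +(−1)^1/∏(1,0,2,0,1,2)! = -1/4  (running -1/12)
⟨..|..⟩ = √(144/35)·(-1/12) = -0.169031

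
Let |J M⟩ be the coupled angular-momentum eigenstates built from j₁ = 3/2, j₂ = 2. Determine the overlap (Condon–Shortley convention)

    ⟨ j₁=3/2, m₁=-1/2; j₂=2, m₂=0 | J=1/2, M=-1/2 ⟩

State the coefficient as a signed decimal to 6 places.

+√(1/5) ≈ +0.447214

√[2·3!0!1!/5! · 1!2!2!2!0!1!] = √(4/5)
  +(−1)^2/∏(2,1,0,0,0,1)! = 1/2  (running 1/2)
⟨..|..⟩ = √(4/5)·(1/2) = +0.447214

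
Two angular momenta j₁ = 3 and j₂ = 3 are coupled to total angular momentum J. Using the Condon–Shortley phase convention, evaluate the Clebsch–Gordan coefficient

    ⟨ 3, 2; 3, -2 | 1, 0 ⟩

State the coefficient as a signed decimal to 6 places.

j₁+j₂−J=5  J+j₁−j₂=1  J−j₁+j₂=1  j₁+j₂+J+1=8
(j₁±m₁, j₂±m₂, J±M) = (5,1,1,5,1,1)
P² = 900/7
sum k=0..1:
  [0] +1/120 = 1/120
  [1] −1/24 = -1/24
S = -1/30
C² = P²·S² = 1/7 ; C = -0.377964

-0.377964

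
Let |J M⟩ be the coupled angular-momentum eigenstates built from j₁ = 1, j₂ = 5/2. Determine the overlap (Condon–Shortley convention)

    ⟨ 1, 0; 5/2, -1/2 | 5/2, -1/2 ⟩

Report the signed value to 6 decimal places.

+0.169031

triangle: 1!·1!·4!/7! = 24/5040
(j±m)!: 1!·1!·2!·3!·2!·3! = 144
prefactor² = (2J+1)·Δ·N² = 144/35
  k=0: +1/(0!·1!·1!·2!·0!·2!) = 1/4
  k=1: −1/(1!·0!·0!·1!·1!·3!) = -1/6
Σ = 1/12  ⇒  CG² = 144/35·1/12² = 1/35
CG = +√(1/35) = +0.169031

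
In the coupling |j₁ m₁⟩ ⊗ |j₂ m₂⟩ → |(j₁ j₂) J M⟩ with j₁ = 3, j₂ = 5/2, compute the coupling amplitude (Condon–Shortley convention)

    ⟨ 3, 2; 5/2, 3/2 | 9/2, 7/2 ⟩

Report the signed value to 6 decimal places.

+√(1/99) = +0.100504

j₁+j₂−J=1  J+j₁−j₂=5  J−j₁+j₂=4  j₁+j₂+J+1=11
(j₁±m₁, j₂±m₂, J±M) = (5,1,4,1,8,1)
P² = 921600/11
sum k=0..1:
  [0] +1/576 = 1/576
  [1] −1/720 = -1/720
S = 1/2880
C² = P²·S² = 1/99 ; C = +0.100504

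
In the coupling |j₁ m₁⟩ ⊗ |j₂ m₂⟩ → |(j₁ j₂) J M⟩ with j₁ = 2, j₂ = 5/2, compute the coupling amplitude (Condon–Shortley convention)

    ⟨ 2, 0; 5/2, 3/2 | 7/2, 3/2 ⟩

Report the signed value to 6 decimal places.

−√(2/7) = -0.534522

triangle: 1!×3!×4!/9! = 144/362880
(j±m)!: 2!×2!×4!×1!×5!×2! = 23040
prefactor² = (2J+1)×Δ×N² = 512/7
  k=0: +1/(0!×1!×2!×4!×1!×0!) = 1/48
  k=1: −1/(1!×0!×1!×3!×2!×1!) = -1/12
Σ = -1/16  ⇒  CG² = 512/7×(-1/16)² = 2/7
CG = −√(2/7) = -0.534522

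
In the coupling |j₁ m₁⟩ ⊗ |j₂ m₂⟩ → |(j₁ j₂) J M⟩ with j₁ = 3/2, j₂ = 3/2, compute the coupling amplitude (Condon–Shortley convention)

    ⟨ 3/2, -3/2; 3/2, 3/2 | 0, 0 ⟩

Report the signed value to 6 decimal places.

√[1·3!0!0!/4! · 0!3!3!0!0!0!] = √(9)
  +(−1)^3/∏(3,0,0,0,0,0)! = -1/6  (running -1/6)
⟨..|..⟩ = √(9)·(-1/6) = -0.500000

-0.500000  (= −√(1/4))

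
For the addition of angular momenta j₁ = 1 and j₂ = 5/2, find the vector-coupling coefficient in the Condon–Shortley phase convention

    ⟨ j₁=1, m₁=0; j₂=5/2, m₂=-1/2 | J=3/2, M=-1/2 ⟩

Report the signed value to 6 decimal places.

−√(2/5) ≈ -0.632456

j₁+j₂−J=2  J+j₁−j₂=0  J−j₁+j₂=3  j₁+j₂+J+1=6
(j₁±m₁, j₂±m₂, J±M) = (1,1,2,3,1,2)
P² = 8/5
sum k=1..1:
  [1] −1/2 = -1/2
S = -1/2
C² = P²·S² = 2/5 ; C = -0.632456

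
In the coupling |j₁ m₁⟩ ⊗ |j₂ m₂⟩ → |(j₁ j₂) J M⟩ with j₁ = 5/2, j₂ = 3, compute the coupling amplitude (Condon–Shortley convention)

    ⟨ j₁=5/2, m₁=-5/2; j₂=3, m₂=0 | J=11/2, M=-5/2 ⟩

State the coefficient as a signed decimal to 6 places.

+√(4/33) ≈ +0.348155

triangle: 0!·5!·6!/12! = 86400/479001600
(j±m)!: 0!·5!·3!·3!·3!·8! = 1045094400
prefactor² = (2J+1)·Δ·N² = 24883200/11
  k=0: +1/(0!·0!·5!·3!·0!·3!) = 1/4320
Σ = 1/4320  ⇒  CG² = 24883200/11·1/4320² = 4/33
CG = +√(4/33) = +0.348155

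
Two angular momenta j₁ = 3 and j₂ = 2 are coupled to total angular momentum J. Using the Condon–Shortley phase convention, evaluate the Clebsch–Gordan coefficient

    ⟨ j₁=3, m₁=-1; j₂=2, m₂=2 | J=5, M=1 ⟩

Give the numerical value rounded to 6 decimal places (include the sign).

+√(1/14) ≈ +0.267261

j₁+j₂−J=0  J+j₁−j₂=6  J−j₁+j₂=4  j₁+j₂+J+1=11
(j₁±m₁, j₂±m₂, J±M) = (2,4,4,0,6,4)
P² = 663552/7
sum k=0..0:
  [0] +1/1152 = 1/1152
S = 1/1152
C² = P²·S² = 1/14 ; C = +0.267261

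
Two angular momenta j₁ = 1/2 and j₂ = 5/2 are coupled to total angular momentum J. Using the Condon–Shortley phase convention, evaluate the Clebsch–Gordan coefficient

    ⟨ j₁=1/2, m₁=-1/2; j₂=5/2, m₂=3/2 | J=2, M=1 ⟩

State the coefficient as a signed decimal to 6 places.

−√(2/3) ≈ -0.816497

j₁+j₂−J=1  J+j₁−j₂=0  J−j₁+j₂=4  j₁+j₂+J+1=6
(j₁±m₁, j₂±m₂, J±M) = (0,1,4,1,3,1)
P² = 24
sum k=1..1:
  [1] −1/6 = -1/6
S = -1/6
C² = P²·S² = 2/3 ; C = -0.816497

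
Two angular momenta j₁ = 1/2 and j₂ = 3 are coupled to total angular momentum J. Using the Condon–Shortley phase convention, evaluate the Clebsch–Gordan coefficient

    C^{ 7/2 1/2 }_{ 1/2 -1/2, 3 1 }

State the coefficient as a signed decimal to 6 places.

√[8·0!1!6!/8! · 0!1!4!2!4!3!] = √(6912/7)
  +(−1)^0/∏(0,0,1,4,0,2)! = 1/48  (running 1/48)
⟨..|..⟩ = √(6912/7)·(1/48) = +0.654654

+√(3/7) = +0.654654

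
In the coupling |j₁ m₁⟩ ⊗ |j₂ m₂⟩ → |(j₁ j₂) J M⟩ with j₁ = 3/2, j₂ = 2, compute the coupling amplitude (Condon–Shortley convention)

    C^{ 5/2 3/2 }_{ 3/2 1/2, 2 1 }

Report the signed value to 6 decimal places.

-0.169031

j₁+j₂−J=1  J+j₁−j₂=2  J−j₁+j₂=3  j₁+j₂+J+1=7
(j₁±m₁, j₂±m₂, J±M) = (2,1,3,1,4,1)
P² = 144/35
sum k=0..1:
  [0] +1/6 = 1/6
  [1] −1/4 = -1/4
S = -1/12
C² = P²·S² = 1/35 ; C = -0.169031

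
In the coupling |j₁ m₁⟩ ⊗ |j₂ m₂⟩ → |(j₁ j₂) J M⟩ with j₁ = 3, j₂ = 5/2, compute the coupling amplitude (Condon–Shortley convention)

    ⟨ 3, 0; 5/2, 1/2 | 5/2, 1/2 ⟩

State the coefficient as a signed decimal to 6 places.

+0.276026

√[6·3!3!2!/9! · 3!3!3!2!3!2!] = √(216/35)
  +(−1)^1/∏(1,2,2,2,1,0)! = -1/8  (running -1/8)
  +(−1)^2/∏(2,1,1,1,2,1)! = 1/4  (running 1/8)
  +(−1)^3/∏(3,0,0,0,3,2)! = -1/72  (running 1/9)
⟨..|..⟩ = √(216/35)·(1/9) = +0.276026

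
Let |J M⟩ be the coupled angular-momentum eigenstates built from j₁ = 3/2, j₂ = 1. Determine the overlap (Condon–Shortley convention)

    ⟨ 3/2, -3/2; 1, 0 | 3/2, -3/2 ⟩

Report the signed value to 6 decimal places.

triangle: 1!·2!·1!/5! = 2/120
(j±m)!: 0!·3!·1!·1!·0!·3! = 36
prefactor² = (2J+1)·Δ·N² = 12/5
  k=1: −1/(1!·0!·2!·0!·0!·1!) = -1/2
Σ = -1/2  ⇒  CG² = 12/5·(-1/2)² = 3/5
CG = −√(3/5) = -0.774597

−√(3/5) = -0.774597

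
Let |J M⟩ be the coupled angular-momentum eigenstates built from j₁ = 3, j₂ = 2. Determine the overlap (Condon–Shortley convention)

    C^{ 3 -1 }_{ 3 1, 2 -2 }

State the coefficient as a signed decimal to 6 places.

j₁+j₂−J=2  J+j₁−j₂=4  J−j₁+j₂=2  j₁+j₂+J+1=9
(j₁±m₁, j₂±m₂, J±M) = (4,2,0,4,2,4)
P² = 512/5
sum k=0..0:
  [0] +1/16 = 1/16
S = 1/16
C² = P²·S² = 2/5 ; C = +0.632456

+√(2/5) ≈ +0.632456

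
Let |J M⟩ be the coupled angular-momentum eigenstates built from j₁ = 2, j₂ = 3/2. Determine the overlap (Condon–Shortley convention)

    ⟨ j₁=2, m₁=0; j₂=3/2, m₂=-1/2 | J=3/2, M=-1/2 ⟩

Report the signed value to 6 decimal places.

−√(1/5) = -0.447214

j₁+j₂−J=2  J+j₁−j₂=2  J−j₁+j₂=1  j₁+j₂+J+1=6
(j₁±m₁, j₂±m₂, J±M) = (2,2,1,2,1,2)
P² = 16/45
sum k=0..1:
  [0] +1/4 = 1/4
  [1] −1/1 = -1
S = -3/4
C² = P²·S² = 1/5 ; C = -0.447214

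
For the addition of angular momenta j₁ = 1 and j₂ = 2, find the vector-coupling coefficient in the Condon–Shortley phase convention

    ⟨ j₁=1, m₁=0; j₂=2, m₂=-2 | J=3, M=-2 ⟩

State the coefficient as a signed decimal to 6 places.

+√(1/3) ≈ +0.577350

j₁+j₂−J=0  J+j₁−j₂=2  J−j₁+j₂=4  j₁+j₂+J+1=7
(j₁±m₁, j₂±m₂, J±M) = (1,1,0,4,1,5)
P² = 192
sum k=0..0:
  [0] +1/24 = 1/24
S = 1/24
C² = P²·S² = 1/3 ; C = +0.577350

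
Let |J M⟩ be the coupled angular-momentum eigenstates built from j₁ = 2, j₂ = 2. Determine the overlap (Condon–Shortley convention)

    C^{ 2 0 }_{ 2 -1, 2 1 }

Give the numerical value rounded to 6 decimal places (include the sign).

+0.267261  (= +√(1/14))

j₁+j₂−J=2  J+j₁−j₂=2  J−j₁+j₂=2  j₁+j₂+J+1=7
(j₁±m₁, j₂±m₂, J±M) = (1,3,3,1,2,2)
P² = 8/7
sum k=1..2:
  [1] −1/4 = -1/4
  [2] +1/2 = 1/2
S = 1/4
C² = P²·S² = 1/14 ; C = +0.267261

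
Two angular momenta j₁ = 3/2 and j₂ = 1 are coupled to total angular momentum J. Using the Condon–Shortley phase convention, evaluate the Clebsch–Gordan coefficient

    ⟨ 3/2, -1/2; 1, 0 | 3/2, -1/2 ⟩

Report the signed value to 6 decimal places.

-0.258199

j₁+j₂−J=1  J+j₁−j₂=2  J−j₁+j₂=1  j₁+j₂+J+1=5
(j₁±m₁, j₂±m₂, J±M) = (1,2,1,1,1,2)
P² = 4/15
sum k=0..1:
  [0] +1/2 = 1/2
  [1] −1/1 = -1
S = -1/2
C² = P²·S² = 1/15 ; C = -0.258199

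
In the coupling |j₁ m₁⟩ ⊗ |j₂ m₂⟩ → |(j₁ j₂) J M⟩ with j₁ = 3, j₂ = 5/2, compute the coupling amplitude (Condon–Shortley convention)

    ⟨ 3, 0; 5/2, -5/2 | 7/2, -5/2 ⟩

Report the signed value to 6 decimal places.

j₁+j₂−J=2  J+j₁−j₂=4  J−j₁+j₂=3  j₁+j₂+J+1=10
(j₁±m₁, j₂±m₂, J±M) = (3,3,0,5,1,6)
P² = 13824/7
sum k=0..0:
  [0] +1/72 = 1/72
S = 1/72
C² = P²·S² = 8/21 ; C = +0.617213

+0.617213  (= +√(8/21))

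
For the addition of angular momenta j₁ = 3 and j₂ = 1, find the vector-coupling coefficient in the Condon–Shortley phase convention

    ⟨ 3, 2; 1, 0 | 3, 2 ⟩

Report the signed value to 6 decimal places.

+0.577350

j₁+j₂−J=1  J+j₁−j₂=5  J−j₁+j₂=1  j₁+j₂+J+1=8
(j₁±m₁, j₂±m₂, J±M) = (5,1,1,1,5,1)
P² = 300
sum k=0..1:
  [0] +1/24 = 1/24
  [1] −1/120 = -1/120
S = 1/30
C² = P²·S² = 1/3 ; C = +0.577350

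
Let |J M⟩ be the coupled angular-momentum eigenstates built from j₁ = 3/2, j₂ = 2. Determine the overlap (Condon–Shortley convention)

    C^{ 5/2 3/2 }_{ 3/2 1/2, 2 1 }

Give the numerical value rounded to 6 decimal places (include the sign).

−√(1/35) = -0.169031

√[6·1!2!3!/7! · 2!1!3!1!4!1!] = √(144/35)
  +(−1)^0/∏(0,1,1,3,1,0)! = 1/6  (running 1/6)
  +(−1)^1/∏(1,0,0,2,2,1)! = -1/4  (running -1/12)
⟨..|..⟩ = √(144/35)·(-1/12) = -0.169031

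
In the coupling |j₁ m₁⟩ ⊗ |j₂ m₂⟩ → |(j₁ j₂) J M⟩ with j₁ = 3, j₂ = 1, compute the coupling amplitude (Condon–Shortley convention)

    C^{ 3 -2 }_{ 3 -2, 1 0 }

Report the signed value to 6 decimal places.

√[7·1!5!1!/8! · 1!5!1!1!1!5!] = √(300)
  +(−1)^0/∏(0,1,5,1,0,0)! = 1/120  (running 1/120)
  +(−1)^1/∏(1,0,4,0,1,1)! = -1/24  (running -1/30)
⟨..|..⟩ = √(300)·(-1/30) = -0.577350

−√(1/3) ≈ -0.577350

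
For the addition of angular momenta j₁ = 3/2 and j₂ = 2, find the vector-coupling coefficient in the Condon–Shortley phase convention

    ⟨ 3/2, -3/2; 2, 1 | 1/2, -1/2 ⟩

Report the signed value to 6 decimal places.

j₁+j₂−J=3  J+j₁−j₂=0  J−j₁+j₂=1  j₁+j₂+J+1=5
(j₁±m₁, j₂±m₂, J±M) = (0,3,3,1,0,1)
P² = 18/5
sum k=3..3:
  [3] −1/6 = -1/6
S = -1/6
C² = P²·S² = 1/10 ; C = -0.316228

−√(1/10) = -0.316228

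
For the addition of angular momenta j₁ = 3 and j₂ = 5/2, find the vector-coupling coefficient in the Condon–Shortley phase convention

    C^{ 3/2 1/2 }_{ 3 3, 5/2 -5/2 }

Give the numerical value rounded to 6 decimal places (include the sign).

√[4·4!2!1!/8! · 6!0!0!5!2!1!] = √(5760/7)
  +(−1)^0/∏(0,4,0,0,2,1)! = 1/48  (running 1/48)
⟨..|..⟩ = √(5760/7)·(1/48) = +0.597614

+0.597614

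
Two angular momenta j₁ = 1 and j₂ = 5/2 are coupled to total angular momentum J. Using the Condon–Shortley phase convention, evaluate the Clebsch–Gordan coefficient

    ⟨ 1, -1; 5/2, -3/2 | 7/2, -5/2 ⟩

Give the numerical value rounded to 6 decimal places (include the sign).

triangle: 0!×2!×5!/8! = 240/40320
(j±m)!: 0!×2!×1!×4!×1!×6! = 34560
prefactor² = (2J+1)×Δ×N² = 11520/7
  k=0: +1/(0!×0!×2!×1!×0!×4!) = 1/48
Σ = 1/48  ⇒  CG² = 11520/7×1/48² = 5/7
CG = +√(5/7) = +0.845154

+0.845154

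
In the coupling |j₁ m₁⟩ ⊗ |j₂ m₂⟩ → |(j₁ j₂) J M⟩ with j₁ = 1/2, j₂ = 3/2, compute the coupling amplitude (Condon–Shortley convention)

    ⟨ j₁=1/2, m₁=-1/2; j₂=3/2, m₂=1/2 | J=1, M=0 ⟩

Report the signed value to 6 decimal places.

j₁+j₂−J=1  J+j₁−j₂=0  J−j₁+j₂=2  j₁+j₂+J+1=4
(j₁±m₁, j₂±m₂, J±M) = (0,1,2,1,1,1)
P² = 1/2
sum k=1..1:
  [1] −1/1 = -1
S = -1
C² = P²·S² = 1/2 ; C = -0.707107

-0.707107  (= −√(1/2))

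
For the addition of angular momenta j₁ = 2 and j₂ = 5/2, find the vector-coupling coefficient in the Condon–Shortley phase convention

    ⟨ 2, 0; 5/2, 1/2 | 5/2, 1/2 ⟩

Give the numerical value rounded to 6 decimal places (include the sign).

triangle: 2!*2!*3!/8! = 24/40320
(j±m)!: 2!*2!*3!*2!*3!*2! = 576
prefactor² = (2J+1)*Δ*N² = 72/35
  k=0: +1/(0!*2!*2!*3!*0!*0!) = 1/24
  k=1: −1/(1!*1!*1!*2!*1!*1!) = -1/2
  k=2: +1/(2!*0!*0!*1!*2!*2!) = 1/8
Σ = -1/3  ⇒  CG² = 72/35*(-1/3)² = 8/35
CG = −√(8/35) = -0.478091

-0.478091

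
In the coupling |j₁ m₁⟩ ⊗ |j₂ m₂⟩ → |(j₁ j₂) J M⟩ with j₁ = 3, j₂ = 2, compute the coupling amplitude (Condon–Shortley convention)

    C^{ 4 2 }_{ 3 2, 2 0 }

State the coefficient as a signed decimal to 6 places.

triangle: 1!·5!·3!/10! = 720/3628800
(j±m)!: 5!·1!·2!·2!·6!·2! = 691200
prefactor² = (2J+1)·Δ·N² = 8640/7
  k=0: +1/(0!·1!·1!·2!·4!·1!) = 1/48
  k=1: −1/(1!·0!·0!·1!·5!·2!) = -1/240
Σ = 1/60  ⇒  CG² = 8640/7·1/60² = 12/35
CG = +√(12/35) = +0.585540

+0.585540  (= +√(12/35))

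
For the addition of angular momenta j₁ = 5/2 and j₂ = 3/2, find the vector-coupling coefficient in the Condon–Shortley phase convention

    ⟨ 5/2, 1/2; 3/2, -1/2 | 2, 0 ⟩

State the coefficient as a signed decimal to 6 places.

-0.267261

√[5·2!3!1!/7! · 3!2!1!2!2!2!] = √(8/7)
  +(−1)^0/∏(0,2,2,1,1,0)! = 1/4  (running 1/4)
  +(−1)^1/∏(1,1,1,0,2,1)! = -1/2  (running -1/4)
⟨..|..⟩ = √(8/7)·(-1/4) = -0.267261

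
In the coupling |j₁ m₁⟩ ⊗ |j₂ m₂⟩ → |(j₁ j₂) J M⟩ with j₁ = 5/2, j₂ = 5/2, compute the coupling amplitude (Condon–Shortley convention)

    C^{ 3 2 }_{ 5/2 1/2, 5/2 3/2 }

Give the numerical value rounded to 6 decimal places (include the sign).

-0.288675  (= −√(1/12))

j₁+j₂−J=2  J+j₁−j₂=3  J−j₁+j₂=3  j₁+j₂+J+1=9
(j₁±m₁, j₂±m₂, J±M) = (3,2,4,1,5,1)
P² = 48
sum k=1..2:
  [1] −1/12 = -1/12
  [2] +1/24 = 1/24
S = -1/24
C² = P²·S² = 1/12 ; C = -0.288675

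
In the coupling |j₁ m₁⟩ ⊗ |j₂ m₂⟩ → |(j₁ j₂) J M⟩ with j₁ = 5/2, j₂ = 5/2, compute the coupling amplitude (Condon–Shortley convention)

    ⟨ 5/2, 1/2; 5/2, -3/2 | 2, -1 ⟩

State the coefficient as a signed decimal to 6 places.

triangle: 3!×2!×2!/8! = 24/40320
(j±m)!: 3!×2!×1!×4!×1!×3! = 1728
prefactor² = (2J+1)×Δ×N² = 36/7
  k=0: +1/(0!×3!×2!×1!×0!×1!) = 1/12
  k=1: −1/(1!×2!×1!×0!×1!×2!) = -1/4
Σ = -1/6  ⇒  CG² = 36/7×(-1/6)² = 1/7
CG = −√(1/7) = -0.377964

−√(1/7) ≈ -0.377964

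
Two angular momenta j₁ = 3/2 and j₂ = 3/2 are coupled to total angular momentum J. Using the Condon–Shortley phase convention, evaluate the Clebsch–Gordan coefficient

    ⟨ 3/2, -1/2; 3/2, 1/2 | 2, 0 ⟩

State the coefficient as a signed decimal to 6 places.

j₁+j₂−J=1  J+j₁−j₂=2  J−j₁+j₂=2  j₁+j₂+J+1=6
(j₁±m₁, j₂±m₂, J±M) = (1,2,2,1,2,2)
P² = 4/9
sum k=0..1:
  [0] +1/4 = 1/4
  [1] −1/1 = -1
S = -3/4
C² = P²·S² = 1/4 ; C = -0.500000

−√(1/4) = -0.500000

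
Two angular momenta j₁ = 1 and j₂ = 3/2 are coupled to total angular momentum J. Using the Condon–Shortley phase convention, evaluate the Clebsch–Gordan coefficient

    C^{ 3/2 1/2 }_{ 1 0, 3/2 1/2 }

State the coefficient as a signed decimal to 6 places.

j₁+j₂−J=1  J+j₁−j₂=1  J−j₁+j₂=2  j₁+j₂+J+1=5
(j₁±m₁, j₂±m₂, J±M) = (1,1,2,1,2,1)
P² = 4/15
sum k=0..1:
  [0] +1/2 = 1/2
  [1] −1/1 = -1
S = -1/2
C² = P²·S² = 1/15 ; C = -0.258199

−√(1/15) ≈ -0.258199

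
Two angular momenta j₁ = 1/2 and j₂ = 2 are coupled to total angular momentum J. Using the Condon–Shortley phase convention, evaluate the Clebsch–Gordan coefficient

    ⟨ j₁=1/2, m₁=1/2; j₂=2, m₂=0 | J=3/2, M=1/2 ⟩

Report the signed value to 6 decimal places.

√[4·1!0!3!/5! · 1!0!2!2!2!1!] = √(8/5)
  +(−1)^0/∏(0,1,0,2,0,1)! = 1/2  (running 1/2)
⟨..|..⟩ = √(8/5)·(1/2) = +0.632456

+0.632456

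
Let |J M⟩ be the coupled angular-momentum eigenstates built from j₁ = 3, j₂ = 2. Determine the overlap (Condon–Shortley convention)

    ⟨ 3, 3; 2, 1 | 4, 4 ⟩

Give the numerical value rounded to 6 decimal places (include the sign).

+0.774597

j₁+j₂−J=1  J+j₁−j₂=5  J−j₁+j₂=3  j₁+j₂+J+1=10
(j₁±m₁, j₂±m₂, J±M) = (6,0,3,1,8,0)
P² = 311040
sum k=0..0:
  [0] +1/720 = 1/720
S = 1/720
C² = P²·S² = 3/5 ; C = +0.774597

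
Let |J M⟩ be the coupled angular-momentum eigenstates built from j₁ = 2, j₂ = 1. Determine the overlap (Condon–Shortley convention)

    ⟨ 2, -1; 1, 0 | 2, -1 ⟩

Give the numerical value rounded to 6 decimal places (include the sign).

triangle: 1!·3!·1!/6! = 6/720
(j±m)!: 1!·3!·1!·1!·1!·3! = 36
prefactor² = (2J+1)·Δ·N² = 3/2
  k=0: +1/(0!·1!·3!·1!·0!·0!) = 1/6
  k=1: −1/(1!·0!·2!·0!·1!·1!) = -1/2
Σ = -1/3  ⇒  CG² = 3/2·(-1/3)² = 1/6
CG = −√(1/6) = -0.408248

−√(1/6) = -0.408248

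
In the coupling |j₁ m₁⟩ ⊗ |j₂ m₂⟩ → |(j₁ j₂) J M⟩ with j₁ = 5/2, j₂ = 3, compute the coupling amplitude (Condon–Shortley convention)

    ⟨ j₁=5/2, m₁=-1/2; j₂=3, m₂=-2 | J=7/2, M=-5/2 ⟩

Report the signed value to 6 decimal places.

-0.178174  (= −√(2/63))

j₁+j₂−J=2  J+j₁−j₂=3  J−j₁+j₂=4  j₁+j₂+J+1=10
(j₁±m₁, j₂±m₂, J±M) = (2,3,1,5,1,6)
P² = 4608/7
sum k=0..1:
  [0] +1/72 = 1/72
  [1] −1/48 = -1/48
S = -1/144
C² = P²·S² = 2/63 ; C = -0.178174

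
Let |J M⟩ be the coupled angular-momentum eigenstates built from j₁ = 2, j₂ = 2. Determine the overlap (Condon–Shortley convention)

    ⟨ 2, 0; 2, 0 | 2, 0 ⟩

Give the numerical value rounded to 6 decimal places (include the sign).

√[5·2!2!2!/7! · 2!2!2!2!2!2!] = √(32/63)
  +(−1)^0/∏(0,2,2,2,0,0)! = 1/8  (running 1/8)
  +(−1)^1/∏(1,1,1,1,1,1)! = -1  (running -7/8)
  +(−1)^2/∏(2,0,0,0,2,2)! = 1/8  (running -3/4)
⟨..|..⟩ = √(32/63)·(-3/4) = -0.534522

-0.534522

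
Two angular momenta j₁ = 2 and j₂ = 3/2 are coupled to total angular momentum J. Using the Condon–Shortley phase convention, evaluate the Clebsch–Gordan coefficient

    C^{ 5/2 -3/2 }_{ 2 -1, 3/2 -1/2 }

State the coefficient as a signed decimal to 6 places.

triangle: 1!·3!·2!/7! = 12/5040
(j±m)!: 1!·3!·1!·2!·1!·4! = 288
prefactor² = (2J+1)·Δ·N² = 144/35
  k=0: +1/(0!·1!·3!·1!·0!·1!) = 1/6
  k=1: −1/(1!·0!·2!·0!·1!·2!) = -1/4
Σ = -1/12  ⇒  CG² = 144/35·(-1/12)² = 1/35
CG = −√(1/35) = -0.169031

-0.169031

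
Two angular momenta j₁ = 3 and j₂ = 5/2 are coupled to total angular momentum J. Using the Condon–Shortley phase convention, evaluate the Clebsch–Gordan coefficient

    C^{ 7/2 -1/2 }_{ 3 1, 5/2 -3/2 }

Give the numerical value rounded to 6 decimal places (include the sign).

j₁+j₂−J=2  J+j₁−j₂=4  J−j₁+j₂=3  j₁+j₂+J+1=10
(j₁±m₁, j₂±m₂, J±M) = (4,2,1,4,3,4)
P² = 18432/175
sum k=0..1:
  [0] +1/16 = 1/16
  [1] −1/36 = -1/36
S = 5/144
C² = P²·S² = 8/63 ; C = +0.356348

+√(8/63) = +0.356348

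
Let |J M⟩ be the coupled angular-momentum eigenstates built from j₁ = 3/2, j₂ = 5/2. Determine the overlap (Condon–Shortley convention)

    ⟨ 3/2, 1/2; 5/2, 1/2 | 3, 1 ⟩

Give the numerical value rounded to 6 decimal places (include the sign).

√[7·1!2!4!/8! · 2!1!3!2!4!2!] = √(48/5)
  +(−1)^0/∏(0,1,1,3,1,1)! = 1/6  (running 1/6)
  +(−1)^1/∏(1,0,0,2,2,2)! = -1/8  (running 1/24)
⟨..|..⟩ = √(48/5)·(1/24) = +0.129099

+√(1/60) ≈ +0.129099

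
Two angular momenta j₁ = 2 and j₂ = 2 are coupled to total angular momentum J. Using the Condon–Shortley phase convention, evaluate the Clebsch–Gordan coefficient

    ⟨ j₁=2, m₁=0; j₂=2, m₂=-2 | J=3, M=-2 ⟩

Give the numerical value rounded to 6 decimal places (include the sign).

triangle: 1!×3!×3!/8! = 36/40320
(j±m)!: 2!×2!×0!×4!×1!×5! = 11520
prefactor² = (2J+1)×Δ×N² = 72
  k=0: +1/(0!×1!×2!×0!×1!×3!) = 1/12
Σ = 1/12  ⇒  CG² = 72×1/12² = 1/2
CG = +√(1/2) = +0.707107

+0.707107  (= +√(1/2))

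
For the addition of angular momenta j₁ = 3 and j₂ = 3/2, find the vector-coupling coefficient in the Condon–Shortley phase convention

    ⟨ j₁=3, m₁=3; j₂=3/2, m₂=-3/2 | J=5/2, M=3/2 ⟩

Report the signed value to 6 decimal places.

+√(9/28) = +0.566947

√[6·2!4!1!/8! · 6!0!0!3!4!1!] = √(5184/7)
  +(−1)^0/∏(0,2,0,0,4,1)! = 1/48  (running 1/48)
⟨..|..⟩ = √(5184/7)·(1/48) = +0.566947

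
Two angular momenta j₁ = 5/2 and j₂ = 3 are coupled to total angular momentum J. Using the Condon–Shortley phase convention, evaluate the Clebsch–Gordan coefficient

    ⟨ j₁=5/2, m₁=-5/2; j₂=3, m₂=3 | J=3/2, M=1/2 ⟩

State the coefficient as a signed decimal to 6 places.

j₁+j₂−J=4  J+j₁−j₂=1  J−j₁+j₂=2  j₁+j₂+J+1=8
(j₁±m₁, j₂±m₂, J±M) = (0,5,6,0,2,1)
P² = 5760/7
sum k=4..4:
  [4] +1/48 = 1/48
S = 1/48
C² = P²·S² = 5/14 ; C = +0.597614

+0.597614  (= +√(5/14))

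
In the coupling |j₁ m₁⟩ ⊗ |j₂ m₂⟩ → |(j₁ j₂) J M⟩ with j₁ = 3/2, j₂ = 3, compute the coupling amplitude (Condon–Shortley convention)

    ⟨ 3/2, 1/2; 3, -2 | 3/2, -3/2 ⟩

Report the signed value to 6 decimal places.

triangle: 3!*0!*3!/7! = 36/5040
(j±m)!: 2!*1!*1!*5!*0!*3! = 1440
prefactor² = (2J+1)*Δ*N² = 288/7
  k=1: −1/(1!*2!*0!*0!*0!*3!) = -1/12
Σ = -1/12  ⇒  CG² = 288/7*(-1/12)² = 2/7
CG = −√(2/7) = -0.534522

−√(2/7) ≈ -0.534522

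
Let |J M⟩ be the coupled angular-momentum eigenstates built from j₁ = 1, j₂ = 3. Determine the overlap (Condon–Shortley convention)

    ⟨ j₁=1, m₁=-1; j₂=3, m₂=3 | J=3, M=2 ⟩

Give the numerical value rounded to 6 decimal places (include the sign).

−√(1/4) ≈ -0.500000

j₁+j₂−J=1  J+j₁−j₂=1  J−j₁+j₂=5  j₁+j₂+J+1=8
(j₁±m₁, j₂±m₂, J±M) = (0,2,6,0,5,1)
P² = 3600
sum k=1..1:
  [1] −1/120 = -1/120
S = -1/120
C² = P²·S² = 1/4 ; C = -0.500000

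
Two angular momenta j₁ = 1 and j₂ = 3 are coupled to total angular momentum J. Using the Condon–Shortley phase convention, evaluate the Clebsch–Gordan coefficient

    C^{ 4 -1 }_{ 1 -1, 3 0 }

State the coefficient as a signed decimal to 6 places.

+0.597614

√[9·0!2!6!/9! · 0!2!3!3!3!5!] = √(12960/7)
  +(−1)^0/∏(0,0,2,3,0,3)! = 1/72  (running 1/72)
⟨..|..⟩ = √(12960/7)·(1/72) = +0.597614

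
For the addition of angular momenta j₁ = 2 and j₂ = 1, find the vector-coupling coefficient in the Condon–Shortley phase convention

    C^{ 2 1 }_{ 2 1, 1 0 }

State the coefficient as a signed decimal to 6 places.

+√(1/6) ≈ +0.408248

j₁+j₂−J=1  J+j₁−j₂=3  J−j₁+j₂=1  j₁+j₂+J+1=6
(j₁±m₁, j₂±m₂, J±M) = (3,1,1,1,3,1)
P² = 3/2
sum k=0..1:
  [0] +1/2 = 1/2
  [1] −1/6 = -1/6
S = 1/3
C² = P²·S² = 1/6 ; C = +0.408248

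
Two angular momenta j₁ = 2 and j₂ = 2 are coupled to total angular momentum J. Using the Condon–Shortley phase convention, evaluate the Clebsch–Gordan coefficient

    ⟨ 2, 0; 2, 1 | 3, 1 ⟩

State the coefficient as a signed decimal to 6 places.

−√(1/5) = -0.447214

triangle: 1!×3!×3!/8! = 36/40320
(j±m)!: 2!×2!×3!×1!×4!×2! = 1152
prefactor² = (2J+1)×Δ×N² = 36/5
  k=0: +1/(0!×1!×2!×3!×1!×0!) = 1/12
  k=1: −1/(1!×0!×1!×2!×2!×1!) = -1/4
Σ = -1/6  ⇒  CG² = 36/5×(-1/6)² = 1/5
CG = −√(1/5) = -0.447214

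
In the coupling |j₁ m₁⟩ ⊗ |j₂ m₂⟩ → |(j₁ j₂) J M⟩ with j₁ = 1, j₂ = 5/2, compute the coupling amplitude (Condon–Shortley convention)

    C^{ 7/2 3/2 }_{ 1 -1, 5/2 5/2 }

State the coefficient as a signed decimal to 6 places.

√[8·0!2!5!/8! · 0!2!5!0!5!2!] = √(19200/7)
  +(−1)^0/∏(0,0,2,5,0,0)! = 1/240  (running 1/240)
⟨..|..⟩ = √(19200/7)·(1/240) = +0.218218

+√(1/21) ≈ +0.218218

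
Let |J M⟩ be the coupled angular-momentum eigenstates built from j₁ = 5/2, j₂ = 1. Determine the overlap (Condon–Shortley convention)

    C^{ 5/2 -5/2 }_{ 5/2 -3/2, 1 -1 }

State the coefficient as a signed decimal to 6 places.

+0.534522

√[6·1!4!1!/7! · 1!4!0!2!0!5!] = √(1152/7)
  +(−1)^0/∏(0,1,4,0,0,1)! = 1/24  (running 1/24)
⟨..|..⟩ = √(1152/7)·(1/24) = +0.534522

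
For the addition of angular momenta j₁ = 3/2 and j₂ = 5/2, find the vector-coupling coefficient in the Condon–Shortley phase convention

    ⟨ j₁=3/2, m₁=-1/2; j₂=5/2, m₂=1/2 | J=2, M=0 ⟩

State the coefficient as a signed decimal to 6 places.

−√(1/14) = -0.267261

√[5·2!1!3!/7! · 1!2!3!2!2!2!] = √(8/7)
  +(−1)^1/∏(1,1,1,2,0,1)! = -1/2  (running -1/2)
  +(−1)^2/∏(2,0,0,1,1,2)! = 1/4  (running -1/4)
⟨..|..⟩ = √(8/7)·(-1/4) = -0.267261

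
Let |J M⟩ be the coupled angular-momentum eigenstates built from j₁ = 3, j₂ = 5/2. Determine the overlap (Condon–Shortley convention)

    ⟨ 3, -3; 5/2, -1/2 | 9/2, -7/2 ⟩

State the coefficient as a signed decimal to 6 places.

√[10·1!5!4!/11! · 0!6!2!3!1!8!] = √(2764800/11)
  +(−1)^1/∏(1,0,5,1,0,3)! = -1/720  (running -1/720)
⟨..|..⟩ = √(2764800/11)·(-1/720) = -0.696311

-0.696311  (= −√(16/33))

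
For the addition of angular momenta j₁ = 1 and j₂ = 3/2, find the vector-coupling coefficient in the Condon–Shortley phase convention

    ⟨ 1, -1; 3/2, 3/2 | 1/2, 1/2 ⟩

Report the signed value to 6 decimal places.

triangle: 2!*0!*1!/4! = 2/24
(j±m)!: 0!*2!*3!*0!*1!*0! = 12
prefactor² = (2J+1)*Δ*N² = 2
  k=2: +1/(2!*0!*0!*1!*0!*0!) = 1/2
Σ = 1/2  ⇒  CG² = 2*1/2² = 1/2
CG = +√(1/2) = +0.707107

+√(1/2) ≈ +0.707107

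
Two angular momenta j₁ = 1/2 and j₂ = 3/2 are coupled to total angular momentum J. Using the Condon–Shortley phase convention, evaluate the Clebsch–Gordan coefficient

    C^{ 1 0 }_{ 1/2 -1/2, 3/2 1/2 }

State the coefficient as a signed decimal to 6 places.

-0.707107  (= −√(1/2))

√[3·1!0!2!/4! · 0!1!2!1!1!1!] = √(1/2)
  +(−1)^1/∏(1,0,0,1,0,1)! = -1  (running -1)
⟨..|..⟩ = √(1/2)·(-1) = -0.707107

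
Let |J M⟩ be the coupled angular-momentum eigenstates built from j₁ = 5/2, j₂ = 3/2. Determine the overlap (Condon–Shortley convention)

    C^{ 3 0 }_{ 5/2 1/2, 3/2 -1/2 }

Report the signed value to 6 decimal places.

+√(1/5) ≈ +0.447214

√[7·1!4!2!/8! · 3!2!1!2!3!3!] = √(36/5)
  +(−1)^0/∏(0,1,2,1,2,1)! = 1/4  (running 1/4)
  +(−1)^1/∏(1,0,1,0,3,2)! = -1/12  (running 1/6)
⟨..|..⟩ = √(36/5)·(1/6) = +0.447214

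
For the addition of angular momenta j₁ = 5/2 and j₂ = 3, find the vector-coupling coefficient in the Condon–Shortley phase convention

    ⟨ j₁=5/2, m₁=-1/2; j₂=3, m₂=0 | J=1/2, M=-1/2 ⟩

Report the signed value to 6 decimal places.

-0.377964  (= −√(1/7))

j₁+j₂−J=5  J+j₁−j₂=0  J−j₁+j₂=1  j₁+j₂+J+1=7
(j₁±m₁, j₂±m₂, J±M) = (2,3,3,3,0,1)
P² = 144/7
sum k=3..3:
  [3] −1/12 = -1/12
S = -1/12
C² = P²·S² = 1/7 ; C = -0.377964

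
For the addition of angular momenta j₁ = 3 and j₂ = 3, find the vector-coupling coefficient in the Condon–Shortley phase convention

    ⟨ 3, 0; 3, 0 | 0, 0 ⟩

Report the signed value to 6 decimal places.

√[1·6!0!0!/7! · 3!3!3!3!0!0!] = √(1296/7)
  +(−1)^3/∏(3,3,0,0,0,0)! = -1/36  (running -1/36)
⟨..|..⟩ = √(1296/7)·(-1/36) = -0.377964

-0.377964  (= −√(1/7))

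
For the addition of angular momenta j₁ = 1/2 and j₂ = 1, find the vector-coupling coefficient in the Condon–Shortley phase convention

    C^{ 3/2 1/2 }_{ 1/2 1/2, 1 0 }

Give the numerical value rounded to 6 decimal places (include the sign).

j₁+j₂−J=0  J+j₁−j₂=1  J−j₁+j₂=2  j₁+j₂+J+1=4
(j₁±m₁, j₂±m₂, J±M) = (1,0,1,1,2,1)
P² = 2/3
sum k=0..0:
  [0] +1/1 = 1
S = 1
C² = P²·S² = 2/3 ; C = +0.816497

+√(2/3) = +0.816497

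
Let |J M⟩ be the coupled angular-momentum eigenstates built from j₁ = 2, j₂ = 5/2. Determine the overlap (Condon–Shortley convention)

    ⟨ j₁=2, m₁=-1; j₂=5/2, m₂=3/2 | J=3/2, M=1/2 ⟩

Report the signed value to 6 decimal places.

+0.138013

j₁+j₂−J=3  J+j₁−j₂=1  J−j₁+j₂=2  j₁+j₂+J+1=7
(j₁±m₁, j₂±m₂, J±M) = (1,3,4,1,2,1)
P² = 96/35
sum k=2..3:
  [2] +1/4 = 1/4
  [3] −1/6 = -1/6
S = 1/12
C² = P²·S² = 2/105 ; C = +0.138013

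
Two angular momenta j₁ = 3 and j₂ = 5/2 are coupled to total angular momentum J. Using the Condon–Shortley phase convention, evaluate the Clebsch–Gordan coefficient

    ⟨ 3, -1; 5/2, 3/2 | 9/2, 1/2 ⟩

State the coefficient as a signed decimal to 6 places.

√[10·1!5!4!/11! · 2!4!4!1!5!4!] = √(184320/77)
  +(−1)^0/∏(0,1,4,4,1,0)! = 1/576  (running 1/576)
  +(−1)^1/∏(1,0,3,3,2,1)! = -1/72  (running -7/576)
⟨..|..⟩ = √(184320/77)·(-7/576) = -0.594588

-0.594588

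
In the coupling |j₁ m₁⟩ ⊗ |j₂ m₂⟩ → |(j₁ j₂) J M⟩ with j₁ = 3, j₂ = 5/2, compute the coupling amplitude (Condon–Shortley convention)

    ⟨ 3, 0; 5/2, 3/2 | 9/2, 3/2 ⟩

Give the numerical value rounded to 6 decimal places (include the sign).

−√(45/154) = -0.540562

√[10·1!5!4!/11! · 3!3!4!1!6!3!] = √(207360/77)
  +(−1)^0/∏(0,1,3,4,2,0)! = 1/288  (running 1/288)
  +(−1)^1/∏(1,0,2,3,3,1)! = -1/72  (running -1/96)
⟨..|..⟩ = √(207360/77)·(-1/96) = -0.540562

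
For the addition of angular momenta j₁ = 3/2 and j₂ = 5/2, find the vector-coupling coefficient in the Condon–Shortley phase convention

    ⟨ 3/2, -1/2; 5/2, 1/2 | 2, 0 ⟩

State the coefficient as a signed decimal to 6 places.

√[5·2!1!3!/7! · 1!2!3!2!2!2!] = √(8/7)
  +(−1)^1/∏(1,1,1,2,0,1)! = -1/2  (running -1/2)
  +(−1)^2/∏(2,0,0,1,1,2)! = 1/4  (running -1/4)
⟨..|..⟩ = √(8/7)·(-1/4) = -0.267261

-0.267261  (= −√(1/14))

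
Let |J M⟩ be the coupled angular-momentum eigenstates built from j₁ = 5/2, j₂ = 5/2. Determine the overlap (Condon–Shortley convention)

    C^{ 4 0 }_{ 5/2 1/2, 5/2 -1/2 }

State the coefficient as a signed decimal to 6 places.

√[9·1!4!4!/10! · 3!2!2!3!4!4!] = √(20736/175)
  +(−1)^0/∏(0,1,2,2,2,2)! = 1/16  (running 1/16)
  +(−1)^1/∏(1,0,1,1,3,3)! = -1/36  (running 5/144)
⟨..|..⟩ = √(20736/175)·(5/144) = +0.377964

+0.377964  (= +√(1/7))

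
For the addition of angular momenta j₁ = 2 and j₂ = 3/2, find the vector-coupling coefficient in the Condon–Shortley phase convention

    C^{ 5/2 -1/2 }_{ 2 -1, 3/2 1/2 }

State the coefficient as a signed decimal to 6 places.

√[6·1!3!2!/7! · 1!3!2!1!2!3!] = √(72/35)
  +(−1)^0/∏(0,1,3,2,0,0)! = 1/12  (running 1/12)
  +(−1)^1/∏(1,0,2,1,1,1)! = -1/2  (running -5/12)
⟨..|..⟩ = √(72/35)·(-5/12) = -0.597614

−√(5/14) ≈ -0.597614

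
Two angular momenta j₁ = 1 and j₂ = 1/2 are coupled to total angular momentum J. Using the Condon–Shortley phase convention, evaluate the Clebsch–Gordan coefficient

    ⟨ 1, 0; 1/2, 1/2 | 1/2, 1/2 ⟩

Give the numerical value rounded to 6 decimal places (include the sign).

√[2·1!1!0!/3! · 1!1!1!0!1!0!] = √(1/3)
  +(−1)^1/∏(1,0,0,0,1,0)! = -1  (running -1)
⟨..|..⟩ = √(1/3)·(-1) = -0.577350

−√(1/3) ≈ -0.577350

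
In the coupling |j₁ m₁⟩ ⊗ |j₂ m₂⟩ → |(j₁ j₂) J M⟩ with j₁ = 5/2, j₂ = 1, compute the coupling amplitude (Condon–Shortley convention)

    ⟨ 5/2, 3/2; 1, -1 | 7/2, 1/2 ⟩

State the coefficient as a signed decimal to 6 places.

triangle: 0!*5!*2!/8! = 240/40320
(j±m)!: 4!*1!*0!*2!*4!*3! = 6912
prefactor² = (2J+1)*Δ*N² = 2304/7
  k=0: +1/(0!*0!*1!*0!*4!*2!) = 1/48
Σ = 1/48  ⇒  CG² = 2304/7*1/48² = 1/7
CG = +√(1/7) = +0.377964

+√(1/7) ≈ +0.377964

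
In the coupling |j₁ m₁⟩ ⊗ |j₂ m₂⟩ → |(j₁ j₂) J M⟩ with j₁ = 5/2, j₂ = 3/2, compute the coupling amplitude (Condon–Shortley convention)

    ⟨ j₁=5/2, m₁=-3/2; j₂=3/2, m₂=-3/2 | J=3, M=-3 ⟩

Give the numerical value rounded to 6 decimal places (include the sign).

+√(3/8) ≈ +0.612372

triangle: 1!·4!·2!/8! = 48/40320
(j±m)!: 1!·4!·0!·3!·0!·6! = 103680
prefactor² = (2J+1)·Δ·N² = 864
  k=0: +1/(0!·1!·4!·0!·0!·2!) = 1/48
Σ = 1/48  ⇒  CG² = 864·1/48² = 3/8
CG = +√(3/8) = +0.612372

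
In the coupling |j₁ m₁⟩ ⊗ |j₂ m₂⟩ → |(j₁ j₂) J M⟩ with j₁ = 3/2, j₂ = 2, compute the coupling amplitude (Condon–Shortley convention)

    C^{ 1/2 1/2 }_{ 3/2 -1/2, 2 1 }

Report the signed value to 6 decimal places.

+0.547723

triangle: 3!×0!×1!/5! = 6/120
(j±m)!: 1!×2!×3!×1!×1!×0! = 12
prefactor² = (2J+1)×Δ×N² = 6/5
  k=2: +1/(2!×1!×0!×1!×0!×0!) = 1/2
Σ = 1/2  ⇒  CG² = 6/5×1/2² = 3/10
CG = +√(3/10) = +0.547723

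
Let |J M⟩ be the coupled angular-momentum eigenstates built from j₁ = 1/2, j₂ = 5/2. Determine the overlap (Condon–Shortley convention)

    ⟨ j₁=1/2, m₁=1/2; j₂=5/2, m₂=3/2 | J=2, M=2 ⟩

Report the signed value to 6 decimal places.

+0.408248

triangle: 1!*0!*4!/6! = 24/720
(j±m)!: 1!*0!*4!*1!*4!*0! = 576
prefactor² = (2J+1)*Δ*N² = 96
  k=0: +1/(0!*1!*0!*4!*0!*0!) = 1/24
Σ = 1/24  ⇒  CG² = 96*1/24² = 1/6
CG = +√(1/6) = +0.408248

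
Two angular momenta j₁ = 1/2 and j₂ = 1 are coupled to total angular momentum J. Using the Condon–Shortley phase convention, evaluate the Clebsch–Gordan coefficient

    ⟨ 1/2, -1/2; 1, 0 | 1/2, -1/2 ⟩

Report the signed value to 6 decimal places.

−√(1/3) = -0.577350

√[2·1!0!1!/3! · 0!1!1!1!0!1!] = √(1/3)
  +(−1)^1/∏(1,0,0,0,0,1)! = -1  (running -1)
⟨..|..⟩ = √(1/3)·(-1) = -0.577350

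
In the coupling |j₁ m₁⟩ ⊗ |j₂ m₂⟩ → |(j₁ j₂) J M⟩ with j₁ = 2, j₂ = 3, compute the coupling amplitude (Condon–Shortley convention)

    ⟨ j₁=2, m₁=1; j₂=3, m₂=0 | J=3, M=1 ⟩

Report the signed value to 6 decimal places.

−√(1/30) ≈ -0.182574

√[7·2!2!4!/9! · 3!1!3!3!4!2!] = √(96/5)
  +(−1)^0/∏(0,2,1,3,1,1)! = 1/12  (running 1/12)
  +(−1)^1/∏(1,1,0,2,2,2)! = -1/8  (running -1/24)
⟨..|..⟩ = √(96/5)·(-1/24) = -0.182574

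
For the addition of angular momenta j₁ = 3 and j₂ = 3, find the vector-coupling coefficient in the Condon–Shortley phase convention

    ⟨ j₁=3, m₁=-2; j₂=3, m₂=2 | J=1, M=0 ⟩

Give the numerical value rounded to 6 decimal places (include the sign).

+0.377964

j₁+j₂−J=5  J+j₁−j₂=1  J−j₁+j₂=1  j₁+j₂+J+1=8
(j₁±m₁, j₂±m₂, J±M) = (1,5,5,1,1,1)
P² = 900/7
sum k=4..5:
  [4] +1/24 = 1/24
  [5] −1/120 = -1/120
S = 1/30
C² = P²·S² = 1/7 ; C = +0.377964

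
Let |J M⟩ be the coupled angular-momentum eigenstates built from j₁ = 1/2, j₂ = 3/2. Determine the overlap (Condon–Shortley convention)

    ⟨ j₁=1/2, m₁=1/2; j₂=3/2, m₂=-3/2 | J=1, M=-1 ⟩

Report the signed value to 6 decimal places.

j₁+j₂−J=1  J+j₁−j₂=0  J−j₁+j₂=2  j₁+j₂+J+1=4
(j₁±m₁, j₂±m₂, J±M) = (1,0,0,3,0,2)
P² = 3
sum k=0..0:
  [0] +1/2 = 1/2
S = 1/2
C² = P²·S² = 3/4 ; C = +0.866025

+√(3/4) ≈ +0.866025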